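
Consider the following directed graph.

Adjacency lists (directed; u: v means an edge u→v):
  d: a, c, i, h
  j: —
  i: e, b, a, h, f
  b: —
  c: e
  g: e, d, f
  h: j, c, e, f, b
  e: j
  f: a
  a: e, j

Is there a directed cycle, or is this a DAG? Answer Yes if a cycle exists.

No

DFS with white/gray/black marking, starting from g:
g gray
  e gray
    j gray
    j black
  e black
  d gray
    a gray
      a→e: e black — skip
      a→j: j black — skip
    a black
    c gray
      c→e: e black — skip
    c black
    i gray
      i→e: e black — skip
      b gray
      b black
      i→a: a black — skip
      h gray
        h→j: j black — skip
        h→c: c black — skip
        h→e: e black — skip
        f gray
          f→a: a black — skip
        f black
        h→b: b black — skip
      h black
      i→f: f black — skip
    i black
    d→h: h black — skip
  d black
  g→f: f black — skip
g black
Every edge goes to a white or black vertex — no back edge, so the graph is acyclic.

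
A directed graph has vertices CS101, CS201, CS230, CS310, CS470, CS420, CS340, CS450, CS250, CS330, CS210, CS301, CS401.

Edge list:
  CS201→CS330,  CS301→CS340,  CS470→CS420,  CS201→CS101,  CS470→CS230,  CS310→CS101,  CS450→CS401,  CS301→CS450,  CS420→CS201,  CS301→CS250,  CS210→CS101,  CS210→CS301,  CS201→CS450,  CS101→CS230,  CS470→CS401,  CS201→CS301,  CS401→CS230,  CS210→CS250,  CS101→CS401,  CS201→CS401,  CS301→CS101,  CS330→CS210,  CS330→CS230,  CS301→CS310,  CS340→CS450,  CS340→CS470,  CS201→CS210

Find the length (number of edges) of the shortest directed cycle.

5

For each vertex v, BFS finds the shortest path from v back to v.
The shortest such closed walk is CS201 → CS301 → CS340 → CS470 → CS420 → CS201, length 5.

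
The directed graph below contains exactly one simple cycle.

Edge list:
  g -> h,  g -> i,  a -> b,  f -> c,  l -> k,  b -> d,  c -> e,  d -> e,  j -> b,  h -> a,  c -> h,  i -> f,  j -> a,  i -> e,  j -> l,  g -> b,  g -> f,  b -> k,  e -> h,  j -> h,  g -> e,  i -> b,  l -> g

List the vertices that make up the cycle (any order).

DFS with gray/black marking from a:
a gray
  b gray
    k gray
    k black
    d gray
      e gray
        h gray
          h→a: a is gray → back edge
Back edge closes the cycle a → b → d → e → h → a; its vertices are {a, b, d, e, h}.

a, b, d, e, h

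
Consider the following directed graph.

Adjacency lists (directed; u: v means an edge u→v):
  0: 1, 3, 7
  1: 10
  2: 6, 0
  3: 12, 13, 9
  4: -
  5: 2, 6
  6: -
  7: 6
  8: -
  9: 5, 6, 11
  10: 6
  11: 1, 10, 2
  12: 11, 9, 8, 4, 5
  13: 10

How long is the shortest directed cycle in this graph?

For each vertex v, BFS finds the shortest path from v back to v.
The shortest such closed walk is 0 → 3 → 9 → 11 → 2 → 0, length 5.

5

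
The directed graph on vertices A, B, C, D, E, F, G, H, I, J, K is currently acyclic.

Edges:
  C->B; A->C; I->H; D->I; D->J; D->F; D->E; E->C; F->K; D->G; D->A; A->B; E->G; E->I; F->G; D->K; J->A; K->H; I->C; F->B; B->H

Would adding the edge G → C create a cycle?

Adding G→C creates a cycle iff C can already reach G.
Explore from C: no path reaches G. The graph stays acyclic.

No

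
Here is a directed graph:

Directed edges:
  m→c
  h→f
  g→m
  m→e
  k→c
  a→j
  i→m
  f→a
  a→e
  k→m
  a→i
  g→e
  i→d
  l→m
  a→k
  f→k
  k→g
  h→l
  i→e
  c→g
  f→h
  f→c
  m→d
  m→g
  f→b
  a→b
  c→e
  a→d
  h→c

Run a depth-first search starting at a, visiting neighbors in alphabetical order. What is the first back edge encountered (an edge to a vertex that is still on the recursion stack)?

DFS from a (visiting neighbors in alphabetical order); mark gray on enter, black on exit:
a gray
  b gray
  b black
  d gray
  d black
  e gray
  e black
  i gray
    i→d: d black — skip
    i→e: e black — skip
    m gray
      c gray
        c→e: e black — skip
        g gray
          g→e: e black — skip
          g→m: m is gray → back edge
First back edge: g → m.

g→m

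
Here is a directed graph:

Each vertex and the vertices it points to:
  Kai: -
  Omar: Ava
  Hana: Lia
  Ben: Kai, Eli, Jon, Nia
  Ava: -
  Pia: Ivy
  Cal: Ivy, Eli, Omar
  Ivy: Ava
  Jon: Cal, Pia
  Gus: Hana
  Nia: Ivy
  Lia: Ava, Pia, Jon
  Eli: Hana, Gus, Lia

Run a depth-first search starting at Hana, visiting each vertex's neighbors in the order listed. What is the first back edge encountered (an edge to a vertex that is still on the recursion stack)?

DFS from Hana (visiting each vertex's neighbors in the order listed); mark gray on enter, black on exit:
Hana gray
  Lia gray
    Ava gray
    Ava black
    Pia gray
      Ivy gray
        Ivy→Ava: Ava black — skip
      Ivy black
    Pia black
    Jon gray
      Cal gray
        Cal→Ivy: Ivy black — skip
        Eli gray
          Eli→Hana: Hana is gray → back edge
First back edge: Eli → Hana.

Eli->Hana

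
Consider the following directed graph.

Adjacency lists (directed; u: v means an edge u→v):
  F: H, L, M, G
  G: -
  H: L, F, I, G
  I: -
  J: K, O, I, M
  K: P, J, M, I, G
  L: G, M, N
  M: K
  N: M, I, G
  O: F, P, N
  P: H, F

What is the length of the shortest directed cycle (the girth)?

2

For each vertex v, BFS finds the shortest path from v back to v.
The shortest such closed walk is J → K → J, length 2.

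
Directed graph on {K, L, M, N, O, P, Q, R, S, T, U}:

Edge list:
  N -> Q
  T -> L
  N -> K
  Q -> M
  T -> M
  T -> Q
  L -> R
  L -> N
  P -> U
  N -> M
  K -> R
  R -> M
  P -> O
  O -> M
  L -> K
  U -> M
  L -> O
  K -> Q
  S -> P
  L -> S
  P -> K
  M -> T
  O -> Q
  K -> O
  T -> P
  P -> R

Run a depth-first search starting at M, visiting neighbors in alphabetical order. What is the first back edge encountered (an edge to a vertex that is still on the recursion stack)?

O→M

DFS from M (visiting neighbors in alphabetical order); mark gray on enter, black on exit:
M gray
  T gray
    L gray
      K gray
        O gray
          O→M: M is gray → back edge
First back edge: O → M.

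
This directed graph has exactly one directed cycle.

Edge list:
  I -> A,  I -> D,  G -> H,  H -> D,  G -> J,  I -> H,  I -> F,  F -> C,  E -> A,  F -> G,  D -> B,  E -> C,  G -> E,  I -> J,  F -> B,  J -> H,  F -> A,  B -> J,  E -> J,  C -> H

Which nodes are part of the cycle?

B, D, H, J

DFS with gray/black marking from B:
B gray
  J gray
    H gray
      D gray
        D→B: B is gray → back edge
Back edge closes the cycle B → J → H → D → B; its vertices are {B, D, H, J}.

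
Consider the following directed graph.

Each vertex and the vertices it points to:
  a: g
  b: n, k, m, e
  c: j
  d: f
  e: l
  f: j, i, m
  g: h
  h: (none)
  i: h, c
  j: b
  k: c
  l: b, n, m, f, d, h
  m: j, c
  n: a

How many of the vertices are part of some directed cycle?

A vertex is on a directed cycle iff it belongs to a strongly connected component of size ≥ 2 (or has a self-loop).
The vertices on cycles are {b, c, d, e, f, i, j, k, l, m} — 10 in total.

10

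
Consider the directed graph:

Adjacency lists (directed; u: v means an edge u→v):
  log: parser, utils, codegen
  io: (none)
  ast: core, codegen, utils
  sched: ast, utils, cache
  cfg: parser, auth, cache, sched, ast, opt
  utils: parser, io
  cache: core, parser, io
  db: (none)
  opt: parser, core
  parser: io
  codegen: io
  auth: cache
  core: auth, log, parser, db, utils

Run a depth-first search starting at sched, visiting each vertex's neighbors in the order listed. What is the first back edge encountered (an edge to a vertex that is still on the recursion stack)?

DFS from sched (visiting each vertex's neighbors in the order listed); mark gray on enter, black on exit:
sched gray
  ast gray
    core gray
      auth gray
        cache gray
          cache→core: core is gray → back edge
First back edge: cache → core.

cache→core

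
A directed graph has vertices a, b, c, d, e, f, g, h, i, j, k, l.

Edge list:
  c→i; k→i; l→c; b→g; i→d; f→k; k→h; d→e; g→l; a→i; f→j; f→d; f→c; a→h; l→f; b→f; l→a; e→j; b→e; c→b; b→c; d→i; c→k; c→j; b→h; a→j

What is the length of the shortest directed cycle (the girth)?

For each vertex v, BFS finds the shortest path from v back to v.
The shortest such closed walk is b → c → b, length 2.

2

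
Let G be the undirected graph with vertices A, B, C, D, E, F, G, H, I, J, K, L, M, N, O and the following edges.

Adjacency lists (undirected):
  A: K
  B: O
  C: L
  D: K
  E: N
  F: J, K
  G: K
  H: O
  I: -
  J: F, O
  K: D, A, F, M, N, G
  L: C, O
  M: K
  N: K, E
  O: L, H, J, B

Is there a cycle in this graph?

No

DFS, tracking each vertex's parent; an edge to a visited non-parent vertex closes a cycle.
Start from J:
visit J (parent –)
  visit F (parent J)
    F–J: parent, skip
    visit K (parent F)
      visit D (parent K)
        D–K: parent, skip
      visit A (parent K)
        A–K: parent, skip
      K–F: parent, skip
      visit M (parent K)
        M–K: parent, skip
      visit N (parent K)
        N–K: parent, skip
        visit E (parent N)
          E–N: parent, skip
      visit G (parent K)
        G–K: parent, skip
  visit O (parent J)
    visit L (parent O)
      visit C (parent L)
        C–L: parent, skip
      L–O: parent, skip
    visit H (parent O)
      H–O: parent, skip
    O–J: parent, skip
    visit B (parent O)
      B–O: parent, skip
visit I (parent –)
No non-parent visited neighbor found — the graph is a forest.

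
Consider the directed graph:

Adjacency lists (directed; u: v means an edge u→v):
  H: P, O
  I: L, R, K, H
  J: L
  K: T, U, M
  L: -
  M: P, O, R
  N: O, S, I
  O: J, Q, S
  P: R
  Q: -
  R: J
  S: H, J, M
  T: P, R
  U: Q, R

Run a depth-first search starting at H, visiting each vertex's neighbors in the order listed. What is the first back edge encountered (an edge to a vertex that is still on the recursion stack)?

DFS from H (visiting each vertex's neighbors in the order listed); mark gray on enter, black on exit:
H gray
  P gray
    R gray
      J gray
        L gray
        L black
      J black
    R black
  P black
  O gray
    O→J: J black — skip
    Q gray
    Q black
    S gray
      S→H: H is gray → back edge
First back edge: S → H.

S→H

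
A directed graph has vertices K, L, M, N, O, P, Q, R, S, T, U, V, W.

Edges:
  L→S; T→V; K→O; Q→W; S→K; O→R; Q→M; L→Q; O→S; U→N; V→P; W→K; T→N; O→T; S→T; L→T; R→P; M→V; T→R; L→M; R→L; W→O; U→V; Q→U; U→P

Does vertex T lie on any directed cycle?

T is on a cycle iff T can reach itself via ≥1 edge.
T → R → L → T — yes.

Yes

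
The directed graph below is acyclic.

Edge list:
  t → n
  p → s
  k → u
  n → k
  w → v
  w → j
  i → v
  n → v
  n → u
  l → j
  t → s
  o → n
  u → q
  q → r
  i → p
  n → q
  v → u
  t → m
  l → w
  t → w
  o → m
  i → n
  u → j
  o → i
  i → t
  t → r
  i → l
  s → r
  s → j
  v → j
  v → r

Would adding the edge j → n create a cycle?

Yes

Adding j→n creates a cycle iff n can already reach j.
Path from n: n → u → j.
So n → … → j → n is a cycle.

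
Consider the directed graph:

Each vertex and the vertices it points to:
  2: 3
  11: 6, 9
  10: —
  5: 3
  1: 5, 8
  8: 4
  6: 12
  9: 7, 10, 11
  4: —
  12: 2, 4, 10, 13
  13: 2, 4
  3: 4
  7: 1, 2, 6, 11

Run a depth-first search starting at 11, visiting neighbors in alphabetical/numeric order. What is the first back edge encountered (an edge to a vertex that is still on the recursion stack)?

7->11

DFS from 11 (visiting neighbors in alphabetical/numeric order); mark gray on enter, black on exit:
11 gray
  6 gray
    12 gray
      2 gray
        3 gray
          4 gray
          4 black
        3 black
      2 black
      12→4: 4 black — skip
      10 gray
      10 black
      13 gray
        13→2: 2 black — skip
        13→4: 4 black — skip
      13 black
    12 black
  6 black
  9 gray
    7 gray
      1 gray
        5 gray
          5→3: 3 black — skip
        5 black
        8 gray
          8→4: 4 black — skip
        8 black
      1 black
      7→2: 2 black — skip
      7→6: 6 black — skip
      7→11: 11 is gray → back edge
First back edge: 7 → 11.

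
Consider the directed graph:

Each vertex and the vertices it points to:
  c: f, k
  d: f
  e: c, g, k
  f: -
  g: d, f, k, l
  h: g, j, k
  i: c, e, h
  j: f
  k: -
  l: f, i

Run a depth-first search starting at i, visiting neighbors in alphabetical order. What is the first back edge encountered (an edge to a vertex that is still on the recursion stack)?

l->i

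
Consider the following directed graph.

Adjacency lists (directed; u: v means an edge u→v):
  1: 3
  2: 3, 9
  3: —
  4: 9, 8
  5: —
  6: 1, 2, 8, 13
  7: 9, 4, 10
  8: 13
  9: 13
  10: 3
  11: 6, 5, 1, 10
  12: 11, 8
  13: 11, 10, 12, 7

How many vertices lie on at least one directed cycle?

9

A vertex is on a directed cycle iff it belongs to a strongly connected component of size ≥ 2 (or has a self-loop).
The vertices on cycles are {2, 4, 6, 7, 8, 9, 11, 12, 13} — 9 in total.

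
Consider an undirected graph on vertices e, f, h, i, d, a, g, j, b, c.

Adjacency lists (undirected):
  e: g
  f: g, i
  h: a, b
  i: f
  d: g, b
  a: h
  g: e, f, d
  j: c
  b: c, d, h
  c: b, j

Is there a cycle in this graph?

No

DFS, tracking each vertex's parent; an edge to a visited non-parent vertex closes a cycle.
Start from d:
visit d (parent –)
  visit g (parent d)
    visit e (parent g)
      e–g: parent, skip
    visit f (parent g)
      f–g: parent, skip
      visit i (parent f)
        i–f: parent, skip
    g–d: parent, skip
  visit b (parent d)
    visit c (parent b)
      c–b: parent, skip
      visit j (parent c)
        j–c: parent, skip
    b–d: parent, skip
    visit h (parent b)
      visit a (parent h)
        a–h: parent, skip
      h–b: parent, skip
No non-parent visited neighbor found — the graph is a forest.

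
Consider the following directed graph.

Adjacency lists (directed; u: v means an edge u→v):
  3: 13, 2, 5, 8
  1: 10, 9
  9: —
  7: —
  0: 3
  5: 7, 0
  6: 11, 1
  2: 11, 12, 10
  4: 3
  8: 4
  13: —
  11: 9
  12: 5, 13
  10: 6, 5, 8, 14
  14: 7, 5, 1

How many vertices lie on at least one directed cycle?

11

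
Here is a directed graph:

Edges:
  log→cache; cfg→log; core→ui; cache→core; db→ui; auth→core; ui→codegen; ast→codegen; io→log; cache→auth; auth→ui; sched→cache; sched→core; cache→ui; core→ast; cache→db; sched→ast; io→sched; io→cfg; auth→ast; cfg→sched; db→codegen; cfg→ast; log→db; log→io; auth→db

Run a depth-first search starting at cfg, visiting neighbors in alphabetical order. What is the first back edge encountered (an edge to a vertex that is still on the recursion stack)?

DFS from cfg (visiting neighbors in alphabetical order); mark gray on enter, black on exit:
cfg gray
  ast gray
    codegen gray
    codegen black
  ast black
  log gray
    cache gray
      auth gray
        auth→ast: ast black — skip
        core gray
          core→ast: ast black — skip
          ui gray
            ui→codegen: codegen black — skip
          ui black
        core black
        db gray
          db→codegen: codegen black — skip
          db→ui: ui black — skip
        db black
        auth→ui: ui black — skip
      auth black
      cache→core: core black — skip
      cache→db: db black — skip
      cache→ui: ui black — skip
    cache black
    log→db: db black — skip
    io gray
      io→cfg: cfg is gray → back edge
First back edge: io → cfg.

io→cfg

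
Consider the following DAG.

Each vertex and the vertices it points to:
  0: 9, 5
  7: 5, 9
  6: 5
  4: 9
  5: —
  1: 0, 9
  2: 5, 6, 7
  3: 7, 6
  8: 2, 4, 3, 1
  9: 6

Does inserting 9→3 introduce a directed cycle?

Yes

Adding 9→3 creates a cycle iff 3 can already reach 9.
Path from 3: 3 → 7 → 9.
So 3 → … → 9 → 3 is a cycle.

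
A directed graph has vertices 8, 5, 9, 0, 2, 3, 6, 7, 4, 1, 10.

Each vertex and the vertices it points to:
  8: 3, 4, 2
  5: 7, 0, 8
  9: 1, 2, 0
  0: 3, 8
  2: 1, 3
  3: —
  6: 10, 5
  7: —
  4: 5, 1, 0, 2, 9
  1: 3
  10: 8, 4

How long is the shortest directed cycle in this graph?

3

For each vertex v, BFS finds the shortest path from v back to v.
The shortest such closed walk is 5 → 8 → 4 → 5, length 3.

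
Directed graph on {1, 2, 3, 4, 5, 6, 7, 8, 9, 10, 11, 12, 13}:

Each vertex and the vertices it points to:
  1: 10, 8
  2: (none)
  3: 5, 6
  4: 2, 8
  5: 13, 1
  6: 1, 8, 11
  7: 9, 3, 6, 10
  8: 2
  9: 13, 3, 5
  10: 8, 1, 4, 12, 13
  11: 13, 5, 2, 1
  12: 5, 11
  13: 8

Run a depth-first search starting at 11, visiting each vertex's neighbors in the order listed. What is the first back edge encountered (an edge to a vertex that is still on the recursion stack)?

10→1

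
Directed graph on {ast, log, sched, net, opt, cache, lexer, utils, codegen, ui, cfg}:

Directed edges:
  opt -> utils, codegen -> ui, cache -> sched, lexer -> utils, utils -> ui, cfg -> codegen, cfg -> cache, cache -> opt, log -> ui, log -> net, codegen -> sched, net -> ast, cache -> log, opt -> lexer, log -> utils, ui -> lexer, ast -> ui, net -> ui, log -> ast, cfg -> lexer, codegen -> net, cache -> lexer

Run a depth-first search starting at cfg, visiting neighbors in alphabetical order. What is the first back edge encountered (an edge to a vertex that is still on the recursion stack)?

DFS from cfg (visiting neighbors in alphabetical order); mark gray on enter, black on exit:
cfg gray
  cache gray
    lexer gray
      utils gray
        ui gray
          ui→lexer: lexer is gray → back edge
First back edge: ui → lexer.

ui->lexer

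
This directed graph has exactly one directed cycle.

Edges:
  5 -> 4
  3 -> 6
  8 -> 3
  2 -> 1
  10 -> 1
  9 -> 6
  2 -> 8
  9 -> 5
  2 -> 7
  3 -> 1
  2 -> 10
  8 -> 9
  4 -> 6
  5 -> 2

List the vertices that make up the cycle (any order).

DFS with gray/black marking from 5:
5 gray
  4 gray
    6 gray
    6 black
  4 black
  2 gray
    7 gray
    7 black
    10 gray
      1 gray
      1 black
    10 black
    2→1: 1 black — skip
    8 gray
      3 gray
        3→6: 6 black — skip
        3→1: 1 black — skip
      3 black
      9 gray
        9→6: 6 black — skip
        9→5: 5 is gray → back edge
Back edge closes the cycle 5 → 2 → 8 → 9 → 5; its vertices are {2, 5, 8, 9}.

2, 5, 8, 9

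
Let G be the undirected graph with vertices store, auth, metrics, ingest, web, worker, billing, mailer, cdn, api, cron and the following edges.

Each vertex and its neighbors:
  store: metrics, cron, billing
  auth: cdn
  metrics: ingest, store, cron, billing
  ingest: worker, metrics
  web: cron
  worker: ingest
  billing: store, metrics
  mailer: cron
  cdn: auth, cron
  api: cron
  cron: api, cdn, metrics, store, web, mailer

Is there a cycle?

DFS, tracking each vertex's parent; an edge to a visited non-parent vertex closes a cycle.
Start from worker:
visit worker (parent –)
  visit ingest (parent worker)
    ingest–worker: parent, skip
    visit metrics (parent ingest)
      metrics–ingest: parent, skip
      visit store (parent metrics)
        store–metrics: parent, skip
        visit cron (parent store)
          visit api (parent cron)
            api–cron: parent, skip
          visit cdn (parent cron)
            visit auth (parent cdn)
              auth–cdn: parent, skip
            cdn–cron: parent, skip
          cron–metrics: metrics visited and ≠ parent → cycle
Cycle: metrics – store – cron – metrics.

Yes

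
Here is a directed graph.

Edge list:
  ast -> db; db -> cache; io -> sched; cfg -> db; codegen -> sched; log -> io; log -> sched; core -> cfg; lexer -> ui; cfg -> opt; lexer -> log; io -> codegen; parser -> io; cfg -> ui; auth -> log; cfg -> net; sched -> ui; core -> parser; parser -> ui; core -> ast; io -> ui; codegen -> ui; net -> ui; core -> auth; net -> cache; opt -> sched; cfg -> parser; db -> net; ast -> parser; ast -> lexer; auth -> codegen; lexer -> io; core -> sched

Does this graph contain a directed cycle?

No

DFS with white/gray/black marking, starting from cfg:
cfg gray
  db gray
    cache gray
    cache black
    net gray
      net→cache: cache black — skip
      ui gray
      ui black
    net black
  db black
  parser gray
    parser→ui: ui black — skip
    io gray
      sched gray
        sched→ui: ui black — skip
      sched black
      codegen gray
        codegen→ui: ui black — skip
        codegen→sched: sched black — skip
      codegen black
      io→ui: ui black — skip
    io black
  parser black
  opt gray
    opt→sched: sched black — skip
  opt black
  cfg→ui: ui black — skip
  cfg→net: net black — skip
cfg black
lexer gray
  lexer→ui: ui black — skip
  log gray
    log→io: io black — skip
    log→sched: sched black — skip
  log black
  lexer→io: io black — skip
lexer black
core gray
  ast gray
    ast→lexer: lexer black — skip
    ast→parser: parser black — skip
    ast→db: db black — skip
  ast black
  core→cfg: cfg black — skip
  core→parser: parser black — skip
  auth gray
    auth→log: log black — skip
    auth→codegen: codegen black — skip
  auth black
  core→sched: sched black — skip
core black
Every edge goes to a white or black vertex — no back edge, so the graph is acyclic.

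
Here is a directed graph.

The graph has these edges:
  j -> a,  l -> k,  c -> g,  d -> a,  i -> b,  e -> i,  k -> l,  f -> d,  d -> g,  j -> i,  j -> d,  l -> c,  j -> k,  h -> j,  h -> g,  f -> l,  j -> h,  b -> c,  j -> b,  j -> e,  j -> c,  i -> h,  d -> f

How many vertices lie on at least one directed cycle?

8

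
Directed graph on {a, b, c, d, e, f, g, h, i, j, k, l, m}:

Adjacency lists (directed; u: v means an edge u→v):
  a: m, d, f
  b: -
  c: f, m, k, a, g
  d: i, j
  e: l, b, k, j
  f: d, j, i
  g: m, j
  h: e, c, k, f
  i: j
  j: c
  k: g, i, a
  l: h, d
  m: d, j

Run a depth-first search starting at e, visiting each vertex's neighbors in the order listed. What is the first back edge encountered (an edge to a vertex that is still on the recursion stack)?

DFS from e (visiting each vertex's neighbors in the order listed); mark gray on enter, black on exit:
e gray
  l gray
    h gray
      h→e: e is gray → back edge
First back edge: h → e.

h→e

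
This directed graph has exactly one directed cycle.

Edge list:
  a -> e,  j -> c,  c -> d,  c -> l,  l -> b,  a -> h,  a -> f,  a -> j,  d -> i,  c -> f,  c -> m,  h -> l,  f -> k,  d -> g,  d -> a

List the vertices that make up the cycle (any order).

a, c, d, j

DFS with gray/black marking from c:
c gray
  l gray
    b gray
    b black
  l black
  d gray
    a gray
      e gray
      e black
      f gray
        k gray
        k black
      f black
      j gray
        j→c: c is gray → back edge
Back edge closes the cycle c → d → a → j → c; its vertices are {a, c, d, j}.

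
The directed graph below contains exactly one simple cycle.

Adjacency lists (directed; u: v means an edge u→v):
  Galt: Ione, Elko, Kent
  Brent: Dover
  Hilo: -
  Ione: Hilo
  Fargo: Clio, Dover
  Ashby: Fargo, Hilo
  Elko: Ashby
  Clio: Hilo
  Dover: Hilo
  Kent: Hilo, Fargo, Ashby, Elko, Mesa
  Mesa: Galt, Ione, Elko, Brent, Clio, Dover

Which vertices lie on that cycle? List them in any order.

DFS with gray/black marking from Galt:
Galt gray
  Ione gray
    Hilo gray
    Hilo black
  Ione black
  Elko gray
    Ashby gray
      Fargo gray
        Clio gray
          Clio→Hilo: Hilo black — skip
        Clio black
        Dover gray
          Dover→Hilo: Hilo black — skip
        Dover black
      Fargo black
      Ashby→Hilo: Hilo black — skip
    Ashby black
  Elko black
  Kent gray
    Kent→Hilo: Hilo black — skip
    Kent→Fargo: Fargo black — skip
    Kent→Ashby: Ashby black — skip
    Kent→Elko: Elko black — skip
    Mesa gray
      Mesa→Galt: Galt is gray → back edge
Back edge closes the cycle Galt → Kent → Mesa → Galt; its vertices are {Galt, Kent, Mesa}.

Galt, Kent, Mesa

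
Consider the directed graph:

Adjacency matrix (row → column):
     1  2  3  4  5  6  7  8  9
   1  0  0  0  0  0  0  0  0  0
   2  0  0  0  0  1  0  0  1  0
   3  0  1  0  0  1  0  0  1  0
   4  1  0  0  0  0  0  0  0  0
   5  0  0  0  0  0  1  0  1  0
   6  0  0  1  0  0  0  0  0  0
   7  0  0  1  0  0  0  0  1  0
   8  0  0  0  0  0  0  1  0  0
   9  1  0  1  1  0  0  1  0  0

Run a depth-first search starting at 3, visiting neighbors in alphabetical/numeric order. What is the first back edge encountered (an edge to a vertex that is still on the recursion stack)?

DFS from 3 (visiting neighbors in alphabetical/numeric order); mark gray on enter, black on exit:
3 gray
  2 gray
    5 gray
      6 gray
        6→3: 3 is gray → back edge
First back edge: 6 → 3.

6->3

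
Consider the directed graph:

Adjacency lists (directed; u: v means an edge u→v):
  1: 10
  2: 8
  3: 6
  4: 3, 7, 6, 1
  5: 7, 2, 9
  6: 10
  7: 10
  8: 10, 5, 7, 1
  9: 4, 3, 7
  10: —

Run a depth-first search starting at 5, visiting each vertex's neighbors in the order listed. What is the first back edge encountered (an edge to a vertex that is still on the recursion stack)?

DFS from 5 (visiting each vertex's neighbors in the order listed); mark gray on enter, black on exit:
5 gray
  7 gray
    10 gray
    10 black
  7 black
  2 gray
    8 gray
      8→10: 10 black — skip
      8→5: 5 is gray → back edge
First back edge: 8 → 5.

8→5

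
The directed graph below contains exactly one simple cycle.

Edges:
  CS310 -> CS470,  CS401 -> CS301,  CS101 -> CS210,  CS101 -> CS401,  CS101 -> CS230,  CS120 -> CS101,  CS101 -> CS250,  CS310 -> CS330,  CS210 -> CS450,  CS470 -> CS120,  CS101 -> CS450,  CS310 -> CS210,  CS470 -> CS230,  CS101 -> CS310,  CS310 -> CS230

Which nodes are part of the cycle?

CS101, CS120, CS310, CS470

DFS with gray/black marking from CS101:
CS101 gray
  CS401 gray
    CS301 gray
    CS301 black
  CS401 black
  CS450 gray
  CS450 black
  CS310 gray
    CS470 gray
      CS120 gray
        CS120→CS101: CS101 is gray → back edge
Back edge closes the cycle CS101 → CS310 → CS470 → CS120 → CS101; its vertices are {CS101, CS120, CS310, CS470}.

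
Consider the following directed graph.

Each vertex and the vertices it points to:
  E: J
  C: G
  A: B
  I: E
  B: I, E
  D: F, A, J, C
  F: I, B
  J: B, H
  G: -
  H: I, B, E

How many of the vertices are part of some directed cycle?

A vertex is on a directed cycle iff it belongs to a strongly connected component of size ≥ 2 (or has a self-loop).
The vertices on cycles are {B, E, H, I, J} — 5 in total.

5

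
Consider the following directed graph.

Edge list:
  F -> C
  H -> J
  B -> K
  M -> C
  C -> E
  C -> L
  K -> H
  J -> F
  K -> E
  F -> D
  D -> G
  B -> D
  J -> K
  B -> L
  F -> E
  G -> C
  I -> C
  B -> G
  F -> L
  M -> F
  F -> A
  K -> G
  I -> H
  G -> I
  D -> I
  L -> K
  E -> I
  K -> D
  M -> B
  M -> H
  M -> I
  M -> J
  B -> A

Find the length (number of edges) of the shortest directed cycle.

3

For each vertex v, BFS finds the shortest path from v back to v.
The shortest such closed walk is J → K → H → J, length 3.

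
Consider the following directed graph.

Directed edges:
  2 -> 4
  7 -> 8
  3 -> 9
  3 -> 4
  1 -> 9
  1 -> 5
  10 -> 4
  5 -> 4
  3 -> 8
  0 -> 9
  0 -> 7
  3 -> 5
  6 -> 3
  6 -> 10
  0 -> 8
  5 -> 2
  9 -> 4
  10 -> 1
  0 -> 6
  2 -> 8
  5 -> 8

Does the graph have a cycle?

No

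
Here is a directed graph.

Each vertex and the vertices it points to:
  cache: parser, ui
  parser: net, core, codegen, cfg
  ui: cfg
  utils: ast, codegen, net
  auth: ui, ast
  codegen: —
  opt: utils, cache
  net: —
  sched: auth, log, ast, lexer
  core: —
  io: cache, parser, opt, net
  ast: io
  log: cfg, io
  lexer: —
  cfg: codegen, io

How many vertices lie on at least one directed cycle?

8

A vertex is on a directed cycle iff it belongs to a strongly connected component of size ≥ 2 (or has a self-loop).
The vertices on cycles are {io, ui, ast, cfg, opt, cache, utils, parser} — 8 in total.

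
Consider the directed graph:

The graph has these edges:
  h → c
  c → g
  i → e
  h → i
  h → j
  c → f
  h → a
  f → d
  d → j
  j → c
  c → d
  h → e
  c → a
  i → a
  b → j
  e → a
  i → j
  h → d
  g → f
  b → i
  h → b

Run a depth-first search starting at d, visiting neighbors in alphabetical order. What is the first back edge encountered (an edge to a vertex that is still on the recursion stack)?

c->d

DFS from d (visiting neighbors in alphabetical order); mark gray on enter, black on exit:
d gray
  j gray
    c gray
      a gray
      a black
      c→d: d is gray → back edge
First back edge: c → d.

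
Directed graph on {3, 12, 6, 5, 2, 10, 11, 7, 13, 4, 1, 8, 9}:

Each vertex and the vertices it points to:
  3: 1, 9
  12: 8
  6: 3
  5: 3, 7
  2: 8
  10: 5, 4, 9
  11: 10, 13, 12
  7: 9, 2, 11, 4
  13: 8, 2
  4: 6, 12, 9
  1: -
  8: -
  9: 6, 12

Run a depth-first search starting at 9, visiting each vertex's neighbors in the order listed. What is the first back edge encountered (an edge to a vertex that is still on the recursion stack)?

DFS from 9 (visiting each vertex's neighbors in the order listed); mark gray on enter, black on exit:
9 gray
  6 gray
    3 gray
      1 gray
      1 black
      3→9: 9 is gray → back edge
First back edge: 3 → 9.

3→9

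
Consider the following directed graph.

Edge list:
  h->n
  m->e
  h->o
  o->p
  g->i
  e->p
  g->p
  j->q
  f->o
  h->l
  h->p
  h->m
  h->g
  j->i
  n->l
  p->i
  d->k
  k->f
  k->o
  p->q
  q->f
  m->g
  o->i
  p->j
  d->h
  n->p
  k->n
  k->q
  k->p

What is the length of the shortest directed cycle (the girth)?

For each vertex v, BFS finds the shortest path from v back to v.
The shortest such closed walk is q → f → o → p → q, length 4.

4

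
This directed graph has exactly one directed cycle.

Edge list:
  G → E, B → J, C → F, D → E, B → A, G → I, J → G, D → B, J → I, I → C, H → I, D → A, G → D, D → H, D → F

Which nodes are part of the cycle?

B, D, G, J

DFS with gray/black marking from G:
G gray
  E gray
  E black
  I gray
    C gray
      F gray
      F black
    C black
  I black
  D gray
    D→E: E black — skip
    B gray
      A gray
      A black
      J gray
        J→G: G is gray → back edge
Back edge closes the cycle G → D → B → J → G; its vertices are {B, D, G, J}.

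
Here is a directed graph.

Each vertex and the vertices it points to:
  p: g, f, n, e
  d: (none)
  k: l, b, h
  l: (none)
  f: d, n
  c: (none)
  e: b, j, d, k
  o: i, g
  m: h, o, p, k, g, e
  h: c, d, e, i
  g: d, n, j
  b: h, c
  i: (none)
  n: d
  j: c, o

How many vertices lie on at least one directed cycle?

A vertex is on a directed cycle iff it belongs to a strongly connected component of size ≥ 2 (or has a self-loop).
The vertices on cycles are {b, e, g, h, j, k, o} — 7 in total.

7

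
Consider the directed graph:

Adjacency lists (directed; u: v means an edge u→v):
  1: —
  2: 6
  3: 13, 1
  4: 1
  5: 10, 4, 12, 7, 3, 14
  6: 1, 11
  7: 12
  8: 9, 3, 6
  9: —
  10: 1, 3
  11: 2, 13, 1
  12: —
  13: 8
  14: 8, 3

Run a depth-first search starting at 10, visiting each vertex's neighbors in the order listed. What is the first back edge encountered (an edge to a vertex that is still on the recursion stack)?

8→3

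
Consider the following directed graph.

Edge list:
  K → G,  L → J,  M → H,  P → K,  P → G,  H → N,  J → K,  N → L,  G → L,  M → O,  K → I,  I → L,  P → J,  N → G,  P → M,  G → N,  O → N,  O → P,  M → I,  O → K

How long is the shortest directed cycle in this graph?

For each vertex v, BFS finds the shortest path from v back to v.
The shortest such closed walk is N → G → N, length 2.

2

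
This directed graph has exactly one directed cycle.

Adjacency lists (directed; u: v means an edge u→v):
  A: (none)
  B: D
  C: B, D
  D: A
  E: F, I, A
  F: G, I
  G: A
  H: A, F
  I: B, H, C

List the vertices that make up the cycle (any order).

F, H, I

DFS with gray/black marking from F:
F gray
  G gray
    A gray
    A black
  G black
  I gray
    B gray
      D gray
        D→A: A black — skip
      D black
    B black
    H gray
      H→A: A black — skip
      H→F: F is gray → back edge
Back edge closes the cycle F → I → H → F; its vertices are {F, H, I}.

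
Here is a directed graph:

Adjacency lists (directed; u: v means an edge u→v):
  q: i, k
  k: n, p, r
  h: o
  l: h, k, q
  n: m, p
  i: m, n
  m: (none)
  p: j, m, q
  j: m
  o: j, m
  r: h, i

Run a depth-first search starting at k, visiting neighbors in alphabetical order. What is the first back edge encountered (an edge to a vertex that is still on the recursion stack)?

i→n

DFS from k (visiting neighbors in alphabetical order); mark gray on enter, black on exit:
k gray
  n gray
    m gray
    m black
    p gray
      j gray
        j→m: m black — skip
      j black
      p→m: m black — skip
      q gray
        i gray
          i→m: m black — skip
          i→n: n is gray → back edge
First back edge: i → n.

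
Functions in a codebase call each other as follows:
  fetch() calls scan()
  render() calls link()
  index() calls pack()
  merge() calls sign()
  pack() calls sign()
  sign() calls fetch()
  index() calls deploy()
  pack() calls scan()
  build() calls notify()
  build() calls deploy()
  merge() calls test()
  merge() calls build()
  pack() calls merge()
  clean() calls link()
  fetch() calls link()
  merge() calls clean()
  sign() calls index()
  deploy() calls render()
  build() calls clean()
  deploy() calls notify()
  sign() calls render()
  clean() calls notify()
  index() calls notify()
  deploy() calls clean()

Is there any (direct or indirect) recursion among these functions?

DFS with white/gray/black marking, starting from test:
test gray
test black
deploy gray
  render gray
    link gray
    link black
  render black
  notify gray
  notify black
  clean gray
    clean→link: link black — skip
    clean→notify: notify black — skip
  clean black
deploy black
build gray
  build→notify: notify black — skip
  build→clean: clean black — skip
  build→deploy: deploy black — skip
build black
index gray
  pack gray
    scan gray
    scan black
    merge gray
      merge→test: test black — skip
      merge→clean: clean black — skip
      merge→build: build black — skip
      sign gray
        sign→index: index is gray → back edge
Back edge found, so a cycle exists: index → pack → merge → sign → index.

Yes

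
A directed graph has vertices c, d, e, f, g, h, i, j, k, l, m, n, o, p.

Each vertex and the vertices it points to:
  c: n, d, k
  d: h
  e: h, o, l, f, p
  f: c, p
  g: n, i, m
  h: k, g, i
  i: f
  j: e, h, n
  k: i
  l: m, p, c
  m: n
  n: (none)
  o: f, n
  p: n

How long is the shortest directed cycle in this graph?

For each vertex v, BFS finds the shortest path from v back to v.
The shortest such closed walk is f → c → k → i → f, length 4.

4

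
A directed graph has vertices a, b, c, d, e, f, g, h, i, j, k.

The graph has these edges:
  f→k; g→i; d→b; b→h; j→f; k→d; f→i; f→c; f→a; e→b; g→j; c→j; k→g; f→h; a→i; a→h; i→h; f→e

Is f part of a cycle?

Yes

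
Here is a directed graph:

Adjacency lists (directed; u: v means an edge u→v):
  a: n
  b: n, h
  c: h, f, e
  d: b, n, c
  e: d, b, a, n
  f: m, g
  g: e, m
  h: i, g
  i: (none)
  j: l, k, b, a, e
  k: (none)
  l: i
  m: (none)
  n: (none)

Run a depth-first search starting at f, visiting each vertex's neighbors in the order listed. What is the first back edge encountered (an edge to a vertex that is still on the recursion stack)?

h→g

DFS from f (visiting each vertex's neighbors in the order listed); mark gray on enter, black on exit:
f gray
  m gray
  m black
  g gray
    e gray
      d gray
        b gray
          n gray
          n black
          h gray
            i gray
            i black
            h→g: g is gray → back edge
First back edge: h → g.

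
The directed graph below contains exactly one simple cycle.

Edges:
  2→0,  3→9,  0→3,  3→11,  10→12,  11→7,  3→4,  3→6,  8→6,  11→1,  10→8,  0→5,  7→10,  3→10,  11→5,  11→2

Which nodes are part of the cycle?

DFS with gray/black marking from 3:
3 gray
  11 gray
    5 gray
    5 black
    1 gray
    1 black
    7 gray
      10 gray
        8 gray
          6 gray
          6 black
        8 black
        12 gray
        12 black
      10 black
    7 black
    2 gray
      0 gray
        0→5: 5 black — skip
        0→3: 3 is gray → back edge
Back edge closes the cycle 3 → 11 → 2 → 0 → 3; its vertices are {0, 2, 3, 11}.

0, 2, 3, 11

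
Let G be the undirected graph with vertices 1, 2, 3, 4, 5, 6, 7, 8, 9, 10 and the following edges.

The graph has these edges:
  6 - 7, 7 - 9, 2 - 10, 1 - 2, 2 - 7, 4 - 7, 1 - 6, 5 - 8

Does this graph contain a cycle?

Yes

DFS, tracking each vertex's parent; an edge to a visited non-parent vertex closes a cycle.
Start from 10:
visit 10 (parent –)
  visit 2 (parent 10)
    visit 1 (parent 2)
      1–2: parent, skip
      visit 6 (parent 1)
        6–1: parent, skip
        visit 7 (parent 6)
          7–2: 2 visited and ≠ parent → cycle
Cycle: 2 – 1 – 6 – 7 – 2.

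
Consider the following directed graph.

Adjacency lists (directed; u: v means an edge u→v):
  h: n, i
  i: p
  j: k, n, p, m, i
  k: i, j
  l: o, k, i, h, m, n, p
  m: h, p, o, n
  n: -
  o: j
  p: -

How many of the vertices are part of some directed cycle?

A vertex is on a directed cycle iff it belongs to a strongly connected component of size ≥ 2 (or has a self-loop).
The vertices on cycles are {j, k, m, o} — 4 in total.

4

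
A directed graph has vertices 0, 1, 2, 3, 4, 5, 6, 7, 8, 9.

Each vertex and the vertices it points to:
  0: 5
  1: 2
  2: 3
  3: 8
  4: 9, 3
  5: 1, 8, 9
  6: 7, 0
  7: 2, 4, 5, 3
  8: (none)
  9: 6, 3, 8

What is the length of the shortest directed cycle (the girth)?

4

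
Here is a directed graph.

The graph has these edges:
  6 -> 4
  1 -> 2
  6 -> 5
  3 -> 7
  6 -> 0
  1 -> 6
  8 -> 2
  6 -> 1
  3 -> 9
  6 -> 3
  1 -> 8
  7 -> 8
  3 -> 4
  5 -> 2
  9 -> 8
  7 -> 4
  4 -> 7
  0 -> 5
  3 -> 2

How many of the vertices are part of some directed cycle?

A vertex is on a directed cycle iff it belongs to a strongly connected component of size ≥ 2 (or has a self-loop).
The vertices on cycles are {1, 4, 6, 7} — 4 in total.

4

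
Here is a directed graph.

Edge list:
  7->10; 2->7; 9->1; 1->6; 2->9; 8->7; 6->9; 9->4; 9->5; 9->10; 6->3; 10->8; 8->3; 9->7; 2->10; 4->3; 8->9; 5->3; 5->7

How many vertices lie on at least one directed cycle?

A vertex is on a directed cycle iff it belongs to a strongly connected component of size ≥ 2 (or has a self-loop).
The vertices on cycles are {1, 5, 6, 7, 8, 9, 10} — 7 in total.

7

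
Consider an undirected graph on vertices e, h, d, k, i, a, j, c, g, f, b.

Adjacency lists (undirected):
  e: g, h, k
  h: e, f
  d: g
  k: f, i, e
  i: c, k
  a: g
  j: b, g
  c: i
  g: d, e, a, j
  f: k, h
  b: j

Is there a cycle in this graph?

DFS, tracking each vertex's parent; an edge to a visited non-parent vertex closes a cycle.
Start from j:
visit j (parent –)
  visit b (parent j)
    b–j: parent, skip
  visit g (parent j)
    visit d (parent g)
      d–g: parent, skip
    visit e (parent g)
      e–g: parent, skip
      visit h (parent e)
        h–e: parent, skip
        visit f (parent h)
          visit k (parent f)
            k–f: parent, skip
            visit i (parent k)
              visit c (parent i)
                c–i: parent, skip
              i–k: parent, skip
            k–e: e visited and ≠ parent → cycle
Cycle: e – h – f – k – e.

Yes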